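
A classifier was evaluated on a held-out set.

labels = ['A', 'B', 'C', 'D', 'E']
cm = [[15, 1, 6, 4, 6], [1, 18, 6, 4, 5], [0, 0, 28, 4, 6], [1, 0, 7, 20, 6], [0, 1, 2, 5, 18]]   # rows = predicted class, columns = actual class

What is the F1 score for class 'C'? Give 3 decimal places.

0.644

One-vs-rest for 'C': TP = diagonal; FP = other classes predicted 'C'; FN = 'C' predicted as other.
F1 score = 2·TP/(2·TP+FP+FN).
C: TP=28, FP=0+0+4+6=10, FN=6+6+7+2=21 → 56/87 = 0.6437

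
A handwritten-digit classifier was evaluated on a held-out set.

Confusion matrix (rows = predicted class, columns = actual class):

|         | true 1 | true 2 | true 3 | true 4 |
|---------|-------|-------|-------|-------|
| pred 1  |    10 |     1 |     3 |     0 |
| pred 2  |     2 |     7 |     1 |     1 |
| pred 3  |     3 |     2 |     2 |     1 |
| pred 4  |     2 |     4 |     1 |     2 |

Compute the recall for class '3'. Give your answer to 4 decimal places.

0.2857

Treat '3' as positive and all other classes as negative.
recall = TP/(TP+FN).
3: TP=2, FN=3+1+1=5 → 2/7 = 0.28571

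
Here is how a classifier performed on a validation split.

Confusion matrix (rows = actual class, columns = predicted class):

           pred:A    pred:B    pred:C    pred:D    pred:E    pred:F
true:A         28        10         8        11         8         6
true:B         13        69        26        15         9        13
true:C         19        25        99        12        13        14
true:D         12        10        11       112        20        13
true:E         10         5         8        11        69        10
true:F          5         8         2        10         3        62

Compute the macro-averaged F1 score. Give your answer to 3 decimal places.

0.546

Per-class F1 score (2·TP/(2·TP+FP+FN)):
  A: TP=28, FP=13+19+12+10+5=59, FN=10+8+11+8+6=43 → 56/158 = 0.3544
  B: TP=69, FP=10+25+10+5+8=58, FN=13+26+15+9+13=76 → 138/272 = 0.5074
  C: TP=99, FP=8+26+11+8+2=55, FN=19+25+12+13+14=83 → 198/336 = 0.5893
  D: TP=112, FP=11+15+12+11+10=59, FN=12+10+11+20+13=66 → 224/349 = 0.6418
  E: TP=69, FP=8+9+13+20+3=53, FN=10+5+8+11+10=44 → 138/235 = 0.5872
  F: TP=62, FP=6+13+14+13+10=56, FN=5+8+2+10+3=28 → 124/208 = 0.5962
Macro-F1 score = mean = (0.3544 + 0.5074 + 0.5893 + 0.6418 + 0.5872 + 0.5962) / 6 = 0.546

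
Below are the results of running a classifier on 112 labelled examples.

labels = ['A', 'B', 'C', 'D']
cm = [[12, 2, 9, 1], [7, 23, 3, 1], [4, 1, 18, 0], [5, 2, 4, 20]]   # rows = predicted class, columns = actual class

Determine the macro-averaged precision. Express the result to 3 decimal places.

Per-class precision (TP/(TP+FP)):
  A: TP=12, FP=2+9+1=12 → 12/24 = 0.5000
  B: TP=23, FP=7+3+1=11 → 23/34 = 0.6765
  C: TP=18, FP=4+1+0=5 → 18/23 = 0.7826
  D: TP=20, FP=5+2+4=11 → 20/31 = 0.6452
Macro-precision = mean = (0.5000 + 0.6765 + 0.7826 + 0.6452) / 4 = 0.651

0.651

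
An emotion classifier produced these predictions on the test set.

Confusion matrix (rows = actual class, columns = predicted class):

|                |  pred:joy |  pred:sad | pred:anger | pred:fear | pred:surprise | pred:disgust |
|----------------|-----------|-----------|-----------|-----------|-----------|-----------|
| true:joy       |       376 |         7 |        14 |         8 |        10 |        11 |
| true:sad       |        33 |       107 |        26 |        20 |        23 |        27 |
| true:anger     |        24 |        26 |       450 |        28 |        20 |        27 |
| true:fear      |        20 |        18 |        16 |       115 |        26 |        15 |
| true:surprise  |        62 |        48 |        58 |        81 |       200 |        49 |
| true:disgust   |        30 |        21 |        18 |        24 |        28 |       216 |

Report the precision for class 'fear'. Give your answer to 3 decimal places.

precision = TP/(TP+FP).
fear: TP=115, FP=8+20+28+81+24=161 → 115/276 = 0.4167

0.417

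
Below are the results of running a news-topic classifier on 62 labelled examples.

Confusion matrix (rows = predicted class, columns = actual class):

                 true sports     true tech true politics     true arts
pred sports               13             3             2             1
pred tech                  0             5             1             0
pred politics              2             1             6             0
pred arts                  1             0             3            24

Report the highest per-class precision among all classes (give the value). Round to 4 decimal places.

Per-class precision (TP/(TP+FP)):
  sports: TP=13, FP=3+2+1=6 → 13/19 = 0.68421
  tech: TP=5, FP=0+1+0=1 → 5/6 = 0.83333
  politics: TP=6, FP=2+1+0=3 → 6/9 = 0.66667
  arts: TP=24, FP=1+0+3=4 → 24/28 = 0.85714
Highest is class 'arts' with precision = 0.8571.

0.8571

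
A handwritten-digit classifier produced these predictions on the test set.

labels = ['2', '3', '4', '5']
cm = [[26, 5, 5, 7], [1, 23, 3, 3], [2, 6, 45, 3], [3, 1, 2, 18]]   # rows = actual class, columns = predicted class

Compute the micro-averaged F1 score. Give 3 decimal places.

0.732

Micro-averaging pools counts across classes: ΣTP=112, ΣFP=41, ΣFN=41.
Micro-F1 score = 2·TP/(2·TP+FP+FN) on pooled counts = 0.732 (equals overall accuracy in single-label multiclass).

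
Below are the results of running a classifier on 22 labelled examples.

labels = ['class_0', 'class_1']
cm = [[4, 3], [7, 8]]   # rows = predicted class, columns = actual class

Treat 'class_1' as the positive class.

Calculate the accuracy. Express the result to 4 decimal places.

0.5455

Accuracy = (TP+TN)/N = (8+4)/22 = 0.5455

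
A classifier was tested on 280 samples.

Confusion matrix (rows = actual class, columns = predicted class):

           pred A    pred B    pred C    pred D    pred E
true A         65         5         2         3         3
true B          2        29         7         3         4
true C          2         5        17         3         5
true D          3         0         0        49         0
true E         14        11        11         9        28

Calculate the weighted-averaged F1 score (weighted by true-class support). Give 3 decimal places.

Per-class F1 score (2·TP/(2·TP+FP+FN)):
  A: TP=65, FP=2+2+3+14=21, FN=5+2+3+3=13 → 130/164 = 0.7927
  B: TP=29, FP=5+5+0+11=21, FN=2+7+3+4=16 → 58/95 = 0.6105
  C: TP=17, FP=2+7+0+11=20, FN=2+5+3+5=15 → 34/69 = 0.4928
  D: TP=49, FP=3+3+3+9=18, FN=3+0+0+0=3 → 98/119 = 0.8235
  E: TP=28, FP=3+4+5+0=12, FN=14+11+11+9=45 → 56/113 = 0.4956
Weighted-F1 score = Σ (supportᵢ/N)·F1 scoreᵢ with N=280: (78/280)·0.7927 + (45/280)·0.6105 + (32/280)·0.4928 + (52/280)·0.8235 + (73/280)·0.4956 = 0.657

0.657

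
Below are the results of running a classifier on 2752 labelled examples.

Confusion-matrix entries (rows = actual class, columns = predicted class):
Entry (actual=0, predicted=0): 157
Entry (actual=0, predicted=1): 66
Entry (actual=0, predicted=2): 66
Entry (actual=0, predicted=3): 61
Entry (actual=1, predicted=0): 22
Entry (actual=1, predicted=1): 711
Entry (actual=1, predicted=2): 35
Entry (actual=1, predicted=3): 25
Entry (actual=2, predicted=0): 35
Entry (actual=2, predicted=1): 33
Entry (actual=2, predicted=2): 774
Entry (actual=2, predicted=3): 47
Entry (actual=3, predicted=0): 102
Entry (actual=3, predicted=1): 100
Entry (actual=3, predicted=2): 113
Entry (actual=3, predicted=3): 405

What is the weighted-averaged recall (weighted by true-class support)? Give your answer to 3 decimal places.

0.744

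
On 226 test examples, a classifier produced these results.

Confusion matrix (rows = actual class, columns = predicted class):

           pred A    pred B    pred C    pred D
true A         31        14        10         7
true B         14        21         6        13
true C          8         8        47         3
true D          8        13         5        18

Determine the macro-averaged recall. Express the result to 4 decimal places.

0.5025

Per-class recall (TP/(TP+FN)):
  A: TP=31, FN=14+10+7=31 → 31/62 = 0.50000
  B: TP=21, FN=14+6+13=33 → 21/54 = 0.38889
  C: TP=47, FN=8+8+3=19 → 47/66 = 0.71212
  D: TP=18, FN=8+13+5=26 → 18/44 = 0.40909
Macro-recall = mean = (0.50000 + 0.38889 + 0.71212 + 0.40909) / 4 = 0.5025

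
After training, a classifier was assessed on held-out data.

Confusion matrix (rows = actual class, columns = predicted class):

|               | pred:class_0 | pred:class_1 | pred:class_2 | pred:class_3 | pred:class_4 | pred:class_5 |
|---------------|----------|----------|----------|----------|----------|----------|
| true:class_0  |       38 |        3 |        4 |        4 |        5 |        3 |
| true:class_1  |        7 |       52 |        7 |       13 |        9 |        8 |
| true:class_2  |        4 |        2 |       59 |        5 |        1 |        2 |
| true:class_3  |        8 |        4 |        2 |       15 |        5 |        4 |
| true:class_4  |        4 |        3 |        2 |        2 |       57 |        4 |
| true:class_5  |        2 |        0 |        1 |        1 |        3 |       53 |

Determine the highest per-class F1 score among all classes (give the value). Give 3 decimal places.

0.797

Per-class F1 score (2·TP/(2·TP+FP+FN)):
  class_0: TP=38, FP=7+4+8+4+2=25, FN=3+4+4+5+3=19 → 76/120 = 0.6333
  class_1: TP=52, FP=3+2+4+3+0=12, FN=7+7+13+9+8=44 → 104/160 = 0.6500
  class_2: TP=59, FP=4+7+2+2+1=16, FN=4+2+5+1+2=14 → 118/148 = 0.7973
  class_3: TP=15, FP=4+13+5+2+1=25, FN=8+4+2+5+4=23 → 30/78 = 0.3846
  class_4: TP=57, FP=5+9+1+5+3=23, FN=4+3+2+2+4=15 → 114/152 = 0.7500
  class_5: TP=53, FP=3+8+2+4+4=21, FN=2+0+1+1+3=7 → 106/134 = 0.7910
Highest is class 'class_2' with F1 score = 0.797.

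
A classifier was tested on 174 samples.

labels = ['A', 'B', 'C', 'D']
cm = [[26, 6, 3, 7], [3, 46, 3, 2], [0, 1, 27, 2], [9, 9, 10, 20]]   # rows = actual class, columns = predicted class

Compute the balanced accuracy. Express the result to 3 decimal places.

Balanced accuracy = mean of per-class recall.
  A: recall = 26/42 = 0.6190
  B: recall = 46/54 = 0.8519
  C: recall = 27/30 = 0.9000
  D: recall = 20/48 = 0.4167
Mean = (0.6190 + 0.8519 + 0.9000 + 0.4167) / 4 = 0.697

0.697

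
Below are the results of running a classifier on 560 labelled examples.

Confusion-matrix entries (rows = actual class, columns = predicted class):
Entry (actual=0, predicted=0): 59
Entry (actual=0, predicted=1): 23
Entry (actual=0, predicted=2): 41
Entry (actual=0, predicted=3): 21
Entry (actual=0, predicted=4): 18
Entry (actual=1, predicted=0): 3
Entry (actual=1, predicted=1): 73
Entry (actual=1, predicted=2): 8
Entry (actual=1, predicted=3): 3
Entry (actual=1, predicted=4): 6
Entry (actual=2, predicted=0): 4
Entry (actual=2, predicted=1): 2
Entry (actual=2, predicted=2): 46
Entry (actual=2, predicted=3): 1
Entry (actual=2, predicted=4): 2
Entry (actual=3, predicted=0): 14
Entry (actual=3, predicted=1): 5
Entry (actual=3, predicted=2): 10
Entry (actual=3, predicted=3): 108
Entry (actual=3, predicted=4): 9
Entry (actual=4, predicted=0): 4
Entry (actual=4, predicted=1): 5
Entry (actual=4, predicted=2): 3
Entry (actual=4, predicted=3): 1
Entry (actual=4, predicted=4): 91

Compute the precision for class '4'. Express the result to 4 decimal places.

0.7222

One-vs-rest for '4': TP = diagonal; FP = other classes predicted '4'; FN = '4' predicted as other.
precision = TP/(TP+FP).
4: TP=91, FP=18+6+2+9=35 → 91/126 = 0.72222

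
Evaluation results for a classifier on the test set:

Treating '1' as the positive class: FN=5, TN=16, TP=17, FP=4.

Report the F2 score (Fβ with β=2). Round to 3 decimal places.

Fβ = (1+β²)·TP / ((1+β²)·TP + β²·FN + FP), with β²=4
= 5·17 / (5·17 + 4·5 + 4) = 0.780

0.780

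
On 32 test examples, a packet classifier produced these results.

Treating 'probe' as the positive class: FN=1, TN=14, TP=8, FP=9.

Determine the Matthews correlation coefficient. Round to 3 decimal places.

0.448

MCC = (TP·TN − FP·FN) / √((TP+FP)(TP+FN)(TN+FP)(TN+FN))
Numerator = 8·14 − 9·1 = 103
Denominator = √(17·9·23·15) = √52785 = 229.7499
MCC = 103 / 229.7499 = 0.448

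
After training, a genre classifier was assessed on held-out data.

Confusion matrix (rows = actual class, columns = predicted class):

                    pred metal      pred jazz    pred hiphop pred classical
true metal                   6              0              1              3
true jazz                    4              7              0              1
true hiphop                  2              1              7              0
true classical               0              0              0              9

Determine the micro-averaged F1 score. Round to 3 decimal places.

Micro-averaging pools counts across classes: ΣTP=29, ΣFP=12, ΣFN=12.
Micro-F1 score = 2·TP/(2·TP+FP+FN) on pooled counts = 0.707 (equals overall accuracy in single-label multiclass).

0.707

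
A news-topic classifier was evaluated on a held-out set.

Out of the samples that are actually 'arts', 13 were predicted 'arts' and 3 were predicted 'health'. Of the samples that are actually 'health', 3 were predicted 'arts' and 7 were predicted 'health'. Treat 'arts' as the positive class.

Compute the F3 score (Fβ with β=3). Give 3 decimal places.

0.813

Fβ = (1+β²)·TP / ((1+β²)·TP + β²·FN + FP), with β²=9
= 10·13 / (10·13 + 9·3 + 3) = 0.813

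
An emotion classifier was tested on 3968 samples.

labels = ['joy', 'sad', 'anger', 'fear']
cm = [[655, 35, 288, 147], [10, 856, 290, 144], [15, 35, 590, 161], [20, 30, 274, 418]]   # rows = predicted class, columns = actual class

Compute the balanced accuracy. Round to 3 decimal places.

0.680

Balanced accuracy = mean of per-class recall.
  joy: recall = 655/700 = 0.9357
  sad: recall = 856/956 = 0.8954
  anger: recall = 590/1442 = 0.4092
  fear: recall = 418/870 = 0.4805
Mean = (0.9357 + 0.8954 + 0.4092 + 0.4805) / 4 = 0.680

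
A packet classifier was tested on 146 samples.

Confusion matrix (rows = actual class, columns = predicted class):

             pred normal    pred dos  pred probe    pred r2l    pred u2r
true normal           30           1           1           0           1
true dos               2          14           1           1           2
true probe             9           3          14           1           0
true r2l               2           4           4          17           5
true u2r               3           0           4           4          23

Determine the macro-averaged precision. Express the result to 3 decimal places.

Per-class precision (TP/(TP+FP)):
  normal: TP=30, FP=2+9+2+3=16 → 30/46 = 0.6522
  dos: TP=14, FP=1+3+4+0=8 → 14/22 = 0.6364
  probe: TP=14, FP=1+1+4+4=10 → 14/24 = 0.5833
  r2l: TP=17, FP=0+1+1+4=6 → 17/23 = 0.7391
  u2r: TP=23, FP=1+2+0+5=8 → 23/31 = 0.7419
Macro-precision = mean = (0.6522 + 0.6364 + 0.5833 + 0.7391 + 0.7419) / 5 = 0.671

0.671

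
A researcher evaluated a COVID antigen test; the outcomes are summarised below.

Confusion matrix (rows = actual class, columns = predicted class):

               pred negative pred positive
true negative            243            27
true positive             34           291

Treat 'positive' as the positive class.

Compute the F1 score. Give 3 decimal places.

0.905

Precision = TP/(TP+FP) = 291/318 = 0.9151
Recall = TP/(TP+FN) = 291/325 = 0.8954
F1 = 2·TP/(2·TP+FP+FN) = 582/643 = 0.905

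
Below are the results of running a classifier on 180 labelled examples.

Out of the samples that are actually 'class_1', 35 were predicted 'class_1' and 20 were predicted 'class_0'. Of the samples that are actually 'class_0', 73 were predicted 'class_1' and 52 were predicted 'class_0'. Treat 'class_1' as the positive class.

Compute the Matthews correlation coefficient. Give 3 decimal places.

MCC = (TP·TN − FP·FN) / √((TP+FP)(TP+FN)(TN+FP)(TN+FN))
Numerator = 35·52 − 73·20 = 360
Denominator = √(108·55·125·72) = √53460000 = 7311.6346
MCC = 360 / 7311.6346 = 0.049

0.049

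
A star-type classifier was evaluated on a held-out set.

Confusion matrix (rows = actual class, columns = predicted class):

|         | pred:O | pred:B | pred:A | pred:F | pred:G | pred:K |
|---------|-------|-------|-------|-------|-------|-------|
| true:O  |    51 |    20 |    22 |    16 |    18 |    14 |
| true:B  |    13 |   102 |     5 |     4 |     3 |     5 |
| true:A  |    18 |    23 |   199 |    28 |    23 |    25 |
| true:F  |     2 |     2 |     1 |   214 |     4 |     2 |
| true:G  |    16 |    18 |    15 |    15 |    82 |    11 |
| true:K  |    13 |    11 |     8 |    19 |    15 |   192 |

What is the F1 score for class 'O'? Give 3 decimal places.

0.402

One-vs-rest for 'O': TP = diagonal; FP = other classes predicted 'O'; FN = 'O' predicted as other.
F1 score = 2·TP/(2·TP+FP+FN).
O: TP=51, FP=13+18+2+16+13=62, FN=20+22+16+18+14=90 → 102/254 = 0.4016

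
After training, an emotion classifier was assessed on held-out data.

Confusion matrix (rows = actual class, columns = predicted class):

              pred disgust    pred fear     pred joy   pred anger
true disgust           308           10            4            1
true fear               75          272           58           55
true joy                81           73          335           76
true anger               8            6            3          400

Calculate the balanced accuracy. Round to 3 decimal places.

Balanced accuracy = mean of per-class recall.
  disgust: recall = 308/323 = 0.9536
  fear: recall = 272/460 = 0.5913
  joy: recall = 335/565 = 0.5929
  anger: recall = 400/417 = 0.9592
Mean = (0.9536 + 0.5913 + 0.5929 + 0.9592) / 4 = 0.774

0.774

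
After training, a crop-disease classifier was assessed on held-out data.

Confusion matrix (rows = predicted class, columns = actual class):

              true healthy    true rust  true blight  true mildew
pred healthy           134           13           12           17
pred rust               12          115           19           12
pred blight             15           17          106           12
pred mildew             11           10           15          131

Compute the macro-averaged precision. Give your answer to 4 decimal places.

Per-class precision (TP/(TP+FP)):
  healthy: TP=134, FP=13+12+17=42 → 134/176 = 0.76136
  rust: TP=115, FP=12+19+12=43 → 115/158 = 0.72785
  blight: TP=106, FP=15+17+12=44 → 106/150 = 0.70667
  mildew: TP=131, FP=11+10+15=36 → 131/167 = 0.78443
Macro-precision = mean = (0.76136 + 0.72785 + 0.70667 + 0.78443) / 4 = 0.7451

0.7451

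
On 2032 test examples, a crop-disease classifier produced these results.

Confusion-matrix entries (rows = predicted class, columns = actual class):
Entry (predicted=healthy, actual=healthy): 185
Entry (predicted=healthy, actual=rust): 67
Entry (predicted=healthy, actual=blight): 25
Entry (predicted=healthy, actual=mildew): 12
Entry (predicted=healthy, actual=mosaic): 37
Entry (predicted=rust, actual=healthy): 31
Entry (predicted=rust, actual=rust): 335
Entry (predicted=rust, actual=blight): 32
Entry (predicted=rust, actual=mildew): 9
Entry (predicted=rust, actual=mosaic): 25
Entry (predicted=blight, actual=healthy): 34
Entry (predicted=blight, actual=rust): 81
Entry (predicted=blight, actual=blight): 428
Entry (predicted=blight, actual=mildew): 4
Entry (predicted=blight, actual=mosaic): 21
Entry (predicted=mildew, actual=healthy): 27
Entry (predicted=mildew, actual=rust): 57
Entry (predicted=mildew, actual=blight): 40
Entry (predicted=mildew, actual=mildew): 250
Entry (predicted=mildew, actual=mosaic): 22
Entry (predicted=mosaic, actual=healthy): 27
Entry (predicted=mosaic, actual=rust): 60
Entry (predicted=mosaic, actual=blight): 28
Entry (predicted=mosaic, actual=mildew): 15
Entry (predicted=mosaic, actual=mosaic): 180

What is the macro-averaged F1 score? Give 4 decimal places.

0.6668

Per-class F1 score (2·TP/(2·TP+FP+FN)):
  healthy: TP=185, FP=67+25+12+37=141, FN=31+34+27+27=119 → 370/630 = 0.58730
  rust: TP=335, FP=31+32+9+25=97, FN=67+81+57+60=265 → 670/1032 = 0.64922
  blight: TP=428, FP=34+81+4+21=140, FN=25+32+40+28=125 → 856/1121 = 0.76360
  mildew: TP=250, FP=27+57+40+22=146, FN=12+9+4+15=40 → 500/686 = 0.72886
  mosaic: TP=180, FP=27+60+28+15=130, FN=37+25+21+22=105 → 360/595 = 0.60504
Macro-F1 score = mean = (0.58730 + 0.64922 + 0.76360 + 0.72886 + 0.60504) / 5 = 0.6668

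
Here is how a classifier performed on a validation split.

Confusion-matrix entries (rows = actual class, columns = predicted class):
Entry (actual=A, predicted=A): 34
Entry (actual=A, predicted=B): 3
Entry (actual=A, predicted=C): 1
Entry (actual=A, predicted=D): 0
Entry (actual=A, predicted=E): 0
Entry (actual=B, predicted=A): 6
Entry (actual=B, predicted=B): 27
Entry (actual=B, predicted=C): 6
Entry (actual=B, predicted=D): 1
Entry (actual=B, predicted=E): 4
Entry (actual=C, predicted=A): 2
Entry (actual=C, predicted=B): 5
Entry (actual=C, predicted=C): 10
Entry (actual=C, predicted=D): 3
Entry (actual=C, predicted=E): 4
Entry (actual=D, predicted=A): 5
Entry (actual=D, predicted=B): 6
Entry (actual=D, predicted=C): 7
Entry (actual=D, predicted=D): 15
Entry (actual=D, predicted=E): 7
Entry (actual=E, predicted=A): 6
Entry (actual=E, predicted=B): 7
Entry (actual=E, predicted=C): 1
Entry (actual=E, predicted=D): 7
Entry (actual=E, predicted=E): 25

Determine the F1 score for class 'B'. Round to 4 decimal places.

One-vs-rest for 'B': TP = diagonal; FP = other classes predicted 'B'; FN = 'B' predicted as other.
F1 score = 2·TP/(2·TP+FP+FN).
B: TP=27, FP=3+5+6+7=21, FN=6+6+1+4=17 → 54/92 = 0.58696

0.5870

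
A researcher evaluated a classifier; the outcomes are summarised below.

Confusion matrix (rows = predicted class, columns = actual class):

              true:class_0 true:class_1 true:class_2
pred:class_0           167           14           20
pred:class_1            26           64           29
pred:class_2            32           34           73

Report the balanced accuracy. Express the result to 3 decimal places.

Balanced accuracy = mean of per-class recall.
  class_0: recall = 167/225 = 0.7422
  class_1: recall = 64/112 = 0.5714
  class_2: recall = 73/122 = 0.5984
Mean = (0.7422 + 0.5714 + 0.5984) / 3 = 0.637

0.637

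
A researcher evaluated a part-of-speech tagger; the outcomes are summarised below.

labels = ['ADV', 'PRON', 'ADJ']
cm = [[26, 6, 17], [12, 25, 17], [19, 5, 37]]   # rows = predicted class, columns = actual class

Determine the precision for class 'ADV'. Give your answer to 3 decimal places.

precision = TP/(TP+FP).
ADV: TP=26, FP=6+17=23 → 26/49 = 0.5306

0.531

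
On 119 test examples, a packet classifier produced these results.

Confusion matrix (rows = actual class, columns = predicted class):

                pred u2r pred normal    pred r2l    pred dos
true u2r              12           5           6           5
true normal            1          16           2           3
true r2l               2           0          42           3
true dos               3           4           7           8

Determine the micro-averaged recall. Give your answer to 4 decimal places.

0.6555

Micro-averaging pools counts across classes: ΣTP=78, ΣFP=41, ΣFN=41.
Micro-recall = TP/(TP+FN) on pooled counts = 0.6555 (equals overall accuracy in single-label multiclass).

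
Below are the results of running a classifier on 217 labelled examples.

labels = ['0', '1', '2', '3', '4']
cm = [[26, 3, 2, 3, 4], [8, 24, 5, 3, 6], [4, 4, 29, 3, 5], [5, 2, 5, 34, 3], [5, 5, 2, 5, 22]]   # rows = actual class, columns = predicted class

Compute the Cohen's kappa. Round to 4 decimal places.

Observed agreement pₒ = trace/N = 135/217 = 0.62212
Expected agreement pₑ = Σ (rowᵢ·colᵢ)/N² = (38·48 + 46·38 + 45·43 + 49·48 + 39·40)/217² = 0.20003
κ = (pₒ − pₑ)/(1 − pₑ) = (0.62212 − 0.20003)/(1 − 0.20003) = 0.5276

0.5276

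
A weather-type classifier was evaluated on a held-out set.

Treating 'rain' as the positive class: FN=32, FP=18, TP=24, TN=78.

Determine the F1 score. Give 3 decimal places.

0.490

Precision = TP/(TP+FP) = 24/42 = 0.5714
Recall = TP/(TP+FN) = 24/56 = 0.4286
F1 = 2·TP/(2·TP+FP+FN) = 48/98 = 0.490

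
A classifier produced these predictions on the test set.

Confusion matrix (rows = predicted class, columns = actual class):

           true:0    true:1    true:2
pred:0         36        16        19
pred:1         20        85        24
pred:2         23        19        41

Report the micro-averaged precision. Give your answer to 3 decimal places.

Micro-averaging pools counts across classes: ΣTP=162, ΣFP=121, ΣFN=121.
Micro-precision = TP/(TP+FP) on pooled counts = 0.572 (equals overall accuracy in single-label multiclass).

0.572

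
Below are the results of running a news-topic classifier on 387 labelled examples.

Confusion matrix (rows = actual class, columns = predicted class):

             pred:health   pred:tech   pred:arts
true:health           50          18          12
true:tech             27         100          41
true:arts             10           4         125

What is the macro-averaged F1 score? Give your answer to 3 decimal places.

Per-class F1 score (2·TP/(2·TP+FP+FN)):
  health: TP=50, FP=27+10=37, FN=18+12=30 → 100/167 = 0.5988
  tech: TP=100, FP=18+4=22, FN=27+41=68 → 200/290 = 0.6897
  arts: TP=125, FP=12+41=53, FN=10+4=14 → 250/317 = 0.7886
Macro-F1 score = mean = (0.5988 + 0.6897 + 0.7886) / 3 = 0.692

0.692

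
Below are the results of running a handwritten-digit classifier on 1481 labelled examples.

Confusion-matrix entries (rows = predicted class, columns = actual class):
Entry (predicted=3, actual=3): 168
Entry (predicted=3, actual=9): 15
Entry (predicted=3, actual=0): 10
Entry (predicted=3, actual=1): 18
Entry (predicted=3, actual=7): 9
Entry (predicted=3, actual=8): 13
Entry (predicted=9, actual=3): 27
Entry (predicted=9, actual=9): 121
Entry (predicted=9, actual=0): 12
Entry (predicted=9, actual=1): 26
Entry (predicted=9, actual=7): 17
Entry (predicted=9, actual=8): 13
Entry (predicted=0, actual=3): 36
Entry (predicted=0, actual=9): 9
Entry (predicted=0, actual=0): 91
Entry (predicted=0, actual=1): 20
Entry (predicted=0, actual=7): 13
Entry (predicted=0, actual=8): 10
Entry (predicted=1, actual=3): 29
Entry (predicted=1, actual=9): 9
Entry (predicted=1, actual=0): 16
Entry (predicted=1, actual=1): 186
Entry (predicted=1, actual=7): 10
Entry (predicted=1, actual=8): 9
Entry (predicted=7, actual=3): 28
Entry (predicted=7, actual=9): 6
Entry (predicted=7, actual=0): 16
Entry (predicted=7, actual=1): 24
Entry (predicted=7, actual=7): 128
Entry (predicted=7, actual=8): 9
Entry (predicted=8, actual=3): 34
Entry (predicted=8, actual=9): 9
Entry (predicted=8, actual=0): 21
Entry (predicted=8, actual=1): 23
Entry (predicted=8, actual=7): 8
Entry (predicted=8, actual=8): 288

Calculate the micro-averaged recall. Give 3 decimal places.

Micro-averaging pools counts across classes: ΣTP=982, ΣFP=499, ΣFN=499.
Micro-recall = TP/(TP+FN) on pooled counts = 0.663 (equals overall accuracy in single-label multiclass).

0.663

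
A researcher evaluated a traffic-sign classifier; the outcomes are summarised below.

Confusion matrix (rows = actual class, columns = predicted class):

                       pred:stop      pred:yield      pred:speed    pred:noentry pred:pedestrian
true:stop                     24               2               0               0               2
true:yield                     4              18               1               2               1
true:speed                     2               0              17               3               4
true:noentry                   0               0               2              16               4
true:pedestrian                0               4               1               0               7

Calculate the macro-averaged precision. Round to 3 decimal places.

Per-class precision (TP/(TP+FP)):
  stop: TP=24, FP=4+2+0+0=6 → 24/30 = 0.8000
  yield: TP=18, FP=2+0+0+4=6 → 18/24 = 0.7500
  speed: TP=17, FP=0+1+2+1=4 → 17/21 = 0.8095
  noentry: TP=16, FP=0+2+3+0=5 → 16/21 = 0.7619
  pedestrian: TP=7, FP=2+1+4+4=11 → 7/18 = 0.3889
Macro-precision = mean = (0.8000 + 0.7500 + 0.8095 + 0.7619 + 0.3889) / 5 = 0.702

0.702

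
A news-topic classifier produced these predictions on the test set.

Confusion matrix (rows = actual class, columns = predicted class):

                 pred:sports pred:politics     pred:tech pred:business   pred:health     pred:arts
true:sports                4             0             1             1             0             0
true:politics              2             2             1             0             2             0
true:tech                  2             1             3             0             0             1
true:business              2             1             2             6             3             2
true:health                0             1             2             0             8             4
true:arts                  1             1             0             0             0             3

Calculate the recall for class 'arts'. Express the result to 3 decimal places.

Take TP from the diagonal, FP from the rest of the 'arts' prediction marginal, FN from the rest of the 'arts' actual marginal.
recall = TP/(TP+FN).
arts: TP=3, FN=1+1+0+0+0=2 → 3/5 = 0.6000

0.600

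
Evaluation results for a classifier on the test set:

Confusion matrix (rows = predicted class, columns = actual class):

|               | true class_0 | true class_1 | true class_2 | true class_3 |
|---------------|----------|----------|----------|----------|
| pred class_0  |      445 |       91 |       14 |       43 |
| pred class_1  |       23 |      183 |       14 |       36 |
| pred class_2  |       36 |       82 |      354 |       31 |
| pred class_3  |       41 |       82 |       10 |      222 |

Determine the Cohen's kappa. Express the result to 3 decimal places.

0.603

Observed agreement pₒ = trace/N = 1204/1707 = 0.7053
Expected agreement pₑ = Σ (rowᵢ·colᵢ)/N² = (545·593 + 438·256 + 392·503 + 332·355)/1707² = 0.2575
κ = (pₒ − pₑ)/(1 − pₑ) = (0.7053 − 0.2575)/(1 − 0.2575) = 0.603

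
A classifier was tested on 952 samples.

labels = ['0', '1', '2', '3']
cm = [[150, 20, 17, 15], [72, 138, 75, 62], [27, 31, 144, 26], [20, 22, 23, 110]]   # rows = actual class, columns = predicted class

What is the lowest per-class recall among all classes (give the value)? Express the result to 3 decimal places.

0.398

Per-class recall (TP/(TP+FN)):
  0: TP=150, FN=20+17+15=52 → 150/202 = 0.7426
  1: TP=138, FN=72+75+62=209 → 138/347 = 0.3977
  2: TP=144, FN=27+31+26=84 → 144/228 = 0.6316
  3: TP=110, FN=20+22+23=65 → 110/175 = 0.6286
Lowest is class '1' with recall = 0.398.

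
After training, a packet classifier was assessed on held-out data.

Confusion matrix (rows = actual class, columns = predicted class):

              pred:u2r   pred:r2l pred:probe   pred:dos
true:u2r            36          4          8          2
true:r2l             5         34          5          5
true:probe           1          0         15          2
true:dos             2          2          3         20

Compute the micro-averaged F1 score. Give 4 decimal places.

0.7292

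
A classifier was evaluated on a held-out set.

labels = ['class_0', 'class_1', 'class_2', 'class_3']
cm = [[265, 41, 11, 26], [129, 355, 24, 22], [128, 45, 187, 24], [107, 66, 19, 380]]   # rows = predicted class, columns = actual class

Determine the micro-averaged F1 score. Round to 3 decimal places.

0.649

Micro-averaging pools counts across classes: ΣTP=1187, ΣFP=642, ΣFN=642.
Micro-F1 score = 2·TP/(2·TP+FP+FN) on pooled counts = 0.649 (equals overall accuracy in single-label multiclass).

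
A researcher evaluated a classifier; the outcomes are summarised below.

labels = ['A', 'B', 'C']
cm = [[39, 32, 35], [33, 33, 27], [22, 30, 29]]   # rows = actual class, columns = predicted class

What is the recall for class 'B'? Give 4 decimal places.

recall = TP/(TP+FN).
B: TP=33, FN=33+27=60 → 33/93 = 0.35484

0.3548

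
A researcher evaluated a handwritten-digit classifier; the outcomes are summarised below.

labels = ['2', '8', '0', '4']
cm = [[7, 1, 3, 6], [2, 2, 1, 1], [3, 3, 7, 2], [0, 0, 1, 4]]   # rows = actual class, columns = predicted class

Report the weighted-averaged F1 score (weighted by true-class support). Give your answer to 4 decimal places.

Per-class F1 score (2·TP/(2·TP+FP+FN)):
  2: TP=7, FP=2+3+0=5, FN=1+3+6=10 → 14/29 = 0.48276
  8: TP=2, FP=1+3+0=4, FN=2+1+1=4 → 4/12 = 0.33333
  0: TP=7, FP=3+1+1=5, FN=3+3+2=8 → 14/27 = 0.51852
  4: TP=4, FP=6+1+2=9, FN=0+0+1=1 → 8/18 = 0.44444
Weighted-F1 score = Σ (supportᵢ/N)·F1 scoreᵢ with N=43: (17/43)·0.48276 + (6/43)·0.33333 + (15/43)·0.51852 + (5/43)·0.44444 = 0.4699

0.4699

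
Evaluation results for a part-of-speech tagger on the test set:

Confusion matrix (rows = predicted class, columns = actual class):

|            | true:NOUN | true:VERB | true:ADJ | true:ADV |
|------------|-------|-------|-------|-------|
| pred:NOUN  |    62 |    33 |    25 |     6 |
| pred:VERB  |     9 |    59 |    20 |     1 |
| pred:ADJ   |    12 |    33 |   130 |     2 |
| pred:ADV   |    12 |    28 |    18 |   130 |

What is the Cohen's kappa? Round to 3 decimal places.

0.539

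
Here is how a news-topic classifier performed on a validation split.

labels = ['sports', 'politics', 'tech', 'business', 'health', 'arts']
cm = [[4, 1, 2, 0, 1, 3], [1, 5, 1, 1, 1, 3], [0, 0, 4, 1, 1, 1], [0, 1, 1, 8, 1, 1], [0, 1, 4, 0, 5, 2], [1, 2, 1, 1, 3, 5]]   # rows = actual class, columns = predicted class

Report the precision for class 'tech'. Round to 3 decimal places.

0.308

One-vs-rest for 'tech': TP = diagonal; FP = other classes predicted 'tech'; FN = 'tech' predicted as other.
precision = TP/(TP+FP).
tech: TP=4, FP=2+1+1+4+1=9 → 4/13 = 0.3077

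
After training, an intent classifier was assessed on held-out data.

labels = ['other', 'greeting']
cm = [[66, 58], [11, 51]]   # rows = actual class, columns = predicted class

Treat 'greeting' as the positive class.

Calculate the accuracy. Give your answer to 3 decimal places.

Accuracy = (TP+TN)/N = (51+66)/186 = 0.629

0.629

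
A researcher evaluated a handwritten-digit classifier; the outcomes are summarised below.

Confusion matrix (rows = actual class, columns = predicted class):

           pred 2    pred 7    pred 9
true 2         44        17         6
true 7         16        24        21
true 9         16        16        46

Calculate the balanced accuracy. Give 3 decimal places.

0.547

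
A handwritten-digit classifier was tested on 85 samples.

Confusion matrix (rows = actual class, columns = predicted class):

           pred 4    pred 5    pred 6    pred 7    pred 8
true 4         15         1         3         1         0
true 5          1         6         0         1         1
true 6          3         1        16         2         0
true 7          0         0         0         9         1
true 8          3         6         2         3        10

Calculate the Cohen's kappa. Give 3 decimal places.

Observed agreement pₒ = trace/N = 56/85 = 0.6588
Expected agreement pₑ = Σ (rowᵢ·colᵢ)/N² = (20·22 + 9·14 + 22·21 + 10·16 + 24·12)/85² = 0.2043
κ = (pₒ − pₑ)/(1 − pₑ) = (0.6588 − 0.2043)/(1 − 0.2043) = 0.571

0.571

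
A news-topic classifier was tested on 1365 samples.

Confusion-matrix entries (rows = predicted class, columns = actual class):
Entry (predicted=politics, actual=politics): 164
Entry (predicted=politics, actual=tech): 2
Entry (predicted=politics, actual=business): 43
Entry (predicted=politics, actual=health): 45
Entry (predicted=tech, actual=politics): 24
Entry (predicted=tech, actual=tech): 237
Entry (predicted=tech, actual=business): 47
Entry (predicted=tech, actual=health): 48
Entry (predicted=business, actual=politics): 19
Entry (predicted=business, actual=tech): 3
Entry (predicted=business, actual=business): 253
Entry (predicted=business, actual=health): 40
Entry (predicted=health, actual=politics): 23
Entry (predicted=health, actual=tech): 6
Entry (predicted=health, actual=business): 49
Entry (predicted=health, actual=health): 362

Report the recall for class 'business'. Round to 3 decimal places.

0.645

recall = TP/(TP+FN).
business: TP=253, FN=43+47+49=139 → 253/392 = 0.6454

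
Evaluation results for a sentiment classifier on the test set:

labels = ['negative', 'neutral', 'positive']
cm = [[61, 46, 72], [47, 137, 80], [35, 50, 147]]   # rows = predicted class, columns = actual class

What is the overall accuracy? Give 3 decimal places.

0.511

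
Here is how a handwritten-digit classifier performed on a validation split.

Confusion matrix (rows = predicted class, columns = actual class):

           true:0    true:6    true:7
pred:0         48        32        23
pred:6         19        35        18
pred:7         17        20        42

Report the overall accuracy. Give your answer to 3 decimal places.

0.492

Accuracy = trace / total = (48+35+42=125) / 254 = 125/254 = 0.492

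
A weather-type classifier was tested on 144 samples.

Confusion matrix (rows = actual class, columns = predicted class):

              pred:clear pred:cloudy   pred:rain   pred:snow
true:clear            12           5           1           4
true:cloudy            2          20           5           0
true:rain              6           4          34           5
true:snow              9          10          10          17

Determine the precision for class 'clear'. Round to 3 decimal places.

0.414

Take TP from the diagonal, FP from the rest of the 'clear' prediction marginal, FN from the rest of the 'clear' actual marginal.
precision = TP/(TP+FP).
clear: TP=12, FP=2+6+9=17 → 12/29 = 0.4138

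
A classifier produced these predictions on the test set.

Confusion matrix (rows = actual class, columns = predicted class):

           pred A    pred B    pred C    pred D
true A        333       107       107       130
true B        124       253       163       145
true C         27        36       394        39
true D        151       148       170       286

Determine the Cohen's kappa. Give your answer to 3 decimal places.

Observed agreement pₒ = trace/N = 1266/2613 = 0.4845
Expected agreement pₑ = Σ (rowᵢ·colᵢ)/N² = (677·635 + 685·544 + 496·834 + 755·600)/2613² = 0.2445
κ = (pₒ − pₑ)/(1 − pₑ) = (0.4845 − 0.2445)/(1 − 0.2445) = 0.318

0.318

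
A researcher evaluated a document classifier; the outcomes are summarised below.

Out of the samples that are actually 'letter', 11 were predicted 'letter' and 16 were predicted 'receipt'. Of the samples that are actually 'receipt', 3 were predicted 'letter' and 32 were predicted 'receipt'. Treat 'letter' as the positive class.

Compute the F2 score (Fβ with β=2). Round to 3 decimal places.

0.451

Fβ = (1+β²)·TP / ((1+β²)·TP + β²·FN + FP), with β²=4
= 5·11 / (5·11 + 4·16 + 3) = 0.451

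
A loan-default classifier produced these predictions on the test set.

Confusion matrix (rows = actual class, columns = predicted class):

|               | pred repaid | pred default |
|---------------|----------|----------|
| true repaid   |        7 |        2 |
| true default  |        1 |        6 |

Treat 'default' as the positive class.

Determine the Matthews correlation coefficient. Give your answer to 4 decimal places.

MCC = (TP·TN − FP·FN) / √((TP+FP)(TP+FN)(TN+FP)(TN+FN))
Numerator = 6·7 − 2·1 = 40
Denominator = √(8·7·9·8) = √4032 = 63.4980
MCC = 40 / 63.4980 = 0.6299

0.6299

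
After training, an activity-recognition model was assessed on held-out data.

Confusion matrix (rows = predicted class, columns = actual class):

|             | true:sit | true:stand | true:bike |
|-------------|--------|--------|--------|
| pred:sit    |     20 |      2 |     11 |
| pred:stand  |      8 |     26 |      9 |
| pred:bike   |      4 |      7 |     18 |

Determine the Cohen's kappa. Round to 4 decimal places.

0.4152

Observed agreement pₒ = trace/N = 64/105 = 0.60952
Expected agreement pₑ = Σ (rowᵢ·colᵢ)/N² = (32·33 + 35·43 + 38·29)/105² = 0.33224
κ = (pₒ − pₑ)/(1 − pₑ) = (0.60952 − 0.33224)/(1 − 0.33224) = 0.4152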